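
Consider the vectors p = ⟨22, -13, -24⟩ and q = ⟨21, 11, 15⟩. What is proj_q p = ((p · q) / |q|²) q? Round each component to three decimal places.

(-1.094, -0.573, -0.781)

p · q = 22·21 + (-13)·11 + (-24)·15 = 462 - 143 - 360 = -41
|q|² = 441 + 121 + 225 = 787
proj_q p = (-41/787) · (21, 11, 15) ≈ (-1.094, -0.573, -0.781)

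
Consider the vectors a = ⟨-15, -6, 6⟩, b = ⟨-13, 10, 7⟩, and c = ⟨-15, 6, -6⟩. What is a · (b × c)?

b × c:
i: 10·(-6) - 7·6 = -60 - 42 = -102
j: 7·(-15) - (-13)·(-6) = -105 - 78 = -183
k: (-13)·6 - 10·(-15) = -78 - (-150) = 72
b × c = (-102, -183, 72)
a · (b × c) = (-15)·(-102) + (-6)·(-183) + 6·72 = 1530 + 1098 + 432 = 3060

3060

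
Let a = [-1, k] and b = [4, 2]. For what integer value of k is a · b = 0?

2

a · b = (-1)·4 + k·2 = -4 + 2k
Set equal to 0: 2k = 4, so k = 2.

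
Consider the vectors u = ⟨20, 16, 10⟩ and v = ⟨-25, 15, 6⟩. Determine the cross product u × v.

(-54, -370, 700)

i: 16·6 - 10·15 = 96 - 150 = -54
j: 10·(-25) - 20·6 = -250 - 120 = -370
k: 20·15 - 16·(-25) = 300 - (-400) = 700
u × v = (-54, -370, 700)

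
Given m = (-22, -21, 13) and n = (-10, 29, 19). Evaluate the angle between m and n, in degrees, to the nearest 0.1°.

96.8

m · n = (-22)·(-10) + (-21)·29 + 13·19 = 220 - 609 + 247 = -142
|m|² = 484 + 441 + 169 = 1094,  |m| = √1094 ≈ 33.075671
|n|² = 100 + 841 + 361 = 1302,  |n| = √1302 ≈ 36.083237
cos θ = -142 / (33.075671 · 36.083237) ≈ -0.11898
θ = arccos(-0.11898) ≈ 96.8°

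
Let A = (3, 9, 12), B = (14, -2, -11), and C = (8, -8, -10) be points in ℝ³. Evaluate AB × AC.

(-149, 127, -132)

AB = (11, -11, -23)
AC = (5, -17, -22)
i: (-11)·(-22) - (-23)·(-17) = 242 - 391 = -149
j: (-23)·5 - 11·(-22) = -115 - (-242) = 127
k: 11·(-17) - (-11)·5 = -187 - (-55) = -132
AB × AC = (-149, 127, -132)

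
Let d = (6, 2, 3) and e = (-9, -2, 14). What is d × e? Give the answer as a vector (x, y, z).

(34, -111, 6)

i: 2·14 - 3·(-2) = 28 - (-6) = 34
j: 3·(-9) - 6·14 = -27 - 84 = -111
k: 6·(-2) - 2·(-9) = -12 - (-18) = 6
d × e = (34, -111, 6)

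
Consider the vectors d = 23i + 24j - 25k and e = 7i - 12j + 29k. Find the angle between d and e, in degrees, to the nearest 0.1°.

129.6

d · e = 23·7 + 24·(-12) + (-25)·29 = 161 - 288 - 725 = -852
|d|² = 529 + 576 + 625 = 1730,  |d| = √1730 ≈ 41.593269
|e|² = 49 + 144 + 841 = 1034,  |e| = √1034 ≈ 32.155870
cos θ = -852 / (41.593269 · 32.155870) ≈ -0.63702
θ = arccos(-0.63702) ≈ 129.6°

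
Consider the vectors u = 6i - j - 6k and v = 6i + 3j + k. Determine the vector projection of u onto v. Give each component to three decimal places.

(3.522, 1.761, 0.587)

u · v = 6·6 + (-1)·3 + (-6)·1 = 36 - 3 - 6 = 27
|v|² = 36 + 9 + 1 = 46
proj_v u = (27/46) · (6, 3, 1) ≈ (3.522, 1.761, 0.587)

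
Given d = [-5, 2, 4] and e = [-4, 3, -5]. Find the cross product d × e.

(-22, -41, -7)

i: 2·(-5) - 4·3 = -10 - 12 = -22
j: 4·(-4) - (-5)·(-5) = -16 - 25 = -41
k: (-5)·3 - 2·(-4) = -15 - (-8) = -7
d × e = (-22, -41, -7)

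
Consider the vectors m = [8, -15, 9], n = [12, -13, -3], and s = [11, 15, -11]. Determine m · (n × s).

2926

n × s:
i: (-13)·(-11) - (-3)·15 = 143 - (-45) = 188
j: (-3)·11 - 12·(-11) = -33 - (-132) = 99
k: 12·15 - (-13)·11 = 180 - (-143) = 323
n × s = (188, 99, 323)
m · (n × s) = 8·188 + (-15)·99 + 9·323 = 1504 - 1485 + 2907 = 2926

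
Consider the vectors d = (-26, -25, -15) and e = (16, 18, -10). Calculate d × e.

(520, -500, -68)

i: (-25)·(-10) - (-15)·18 = 250 - (-270) = 520
j: (-15)·16 - (-26)·(-10) = -240 - 260 = -500
k: (-26)·18 - (-25)·16 = -468 - (-400) = -68
d × e = (520, -500, -68)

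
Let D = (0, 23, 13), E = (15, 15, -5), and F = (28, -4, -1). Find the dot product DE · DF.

DE = E − D = (15, -8, -18)
DF = F − D = (28, -27, -14)
DE · DF = 15·28 + (-8)·(-27) + (-18)·(-14) = 420 + 216 + 252 = 888

888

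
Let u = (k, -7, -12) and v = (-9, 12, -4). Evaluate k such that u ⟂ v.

u · v = k·(-9) + (-7)·12 + (-12)·(-4) = -36 - 9k
Set equal to 0: -9k = 36, so k = -4.

-4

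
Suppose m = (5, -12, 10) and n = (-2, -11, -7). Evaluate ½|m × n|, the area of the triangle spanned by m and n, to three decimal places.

105.002

i: (-12)·(-7) - 10·(-11) = 84 - (-110) = 194
j: 10·(-2) - 5·(-7) = -20 - (-35) = 15
k: 5·(-11) - (-12)·(-2) = -55 - 24 = -79
m × n = (194, 15, -79)
|m × n| = √(194² + 15² + (-79)²) = √44102 ≈ 210.0048
area = ½ · 210.0048 ≈ 105.002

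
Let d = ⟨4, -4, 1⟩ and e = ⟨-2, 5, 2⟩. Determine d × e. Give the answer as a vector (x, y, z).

(-13, -10, 12)

i: (-4)·2 - 1·5 = -8 - 5 = -13
j: 1·(-2) - 4·2 = -2 - 8 = -10
k: 4·5 - (-4)·(-2) = 20 - 8 = 12
d × e = (-13, -10, 12)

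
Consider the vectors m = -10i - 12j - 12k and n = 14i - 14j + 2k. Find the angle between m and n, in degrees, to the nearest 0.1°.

m · n = (-10)·14 + (-12)·(-14) + (-12)·2 = -140 + 168 - 24 = 4
|m|² = 100 + 144 + 144 = 388,  |m| = √388 ≈ 19.697716
|n|² = 196 + 196 + 4 = 396,  |n| = √396 ≈ 19.899749
cos θ = 4 / (19.697716 · 19.899749) ≈ 0.01020
θ = arccos(0.01020) ≈ 89.4°

89.4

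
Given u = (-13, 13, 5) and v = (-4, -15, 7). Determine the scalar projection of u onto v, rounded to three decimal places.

u · v = (-13)·(-4) + 13·(-15) + 5·7 = 52 - 195 + 35 = -108
|v| = √(16 + 225 + 49) = √290 ≈ 17.0294
comp_v u = -108 / √290 ≈ -6.342

-6.342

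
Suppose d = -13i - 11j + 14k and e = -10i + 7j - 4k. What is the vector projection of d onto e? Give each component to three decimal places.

(0.182, -0.127, 0.073)

d · e = (-13)·(-10) + (-11)·7 + 14·(-4) = 130 - 77 - 56 = -3
|e|² = 100 + 49 + 16 = 165
proj_e d = (-3/165) · (-10, 7, -4) ≈ (0.182, -0.127, 0.073)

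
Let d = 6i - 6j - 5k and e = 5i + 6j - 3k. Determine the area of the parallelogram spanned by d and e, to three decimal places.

i: (-6)·(-3) - (-5)·6 = 18 - (-30) = 48
j: (-5)·5 - 6·(-3) = -25 - (-18) = -7
k: 6·6 - (-6)·5 = 36 - (-30) = 66
d × e = (48, -7, 66)
|d × e| = √(48² + (-7)² + 66²) = √6709 ≈ 81.9085

81.908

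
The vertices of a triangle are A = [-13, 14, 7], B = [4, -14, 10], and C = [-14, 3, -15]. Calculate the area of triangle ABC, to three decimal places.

AB = (17, -28, 3),  AC = (-1, -11, -22)
i: (-28)·(-22) - 3·(-11) = 616 - (-33) = 649
j: 3·(-1) - 17·(-22) = -3 - (-374) = 371
k: 17·(-11) - (-28)·(-1) = -187 - 28 = -215
AB × AC = (649, 371, -215)
|AB × AC| = √605067 ≈ 777.8605
area = ½ · 777.8605 ≈ 388.930

388.930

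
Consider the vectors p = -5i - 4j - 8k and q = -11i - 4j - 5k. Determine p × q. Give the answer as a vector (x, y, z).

i: (-4)·(-5) - (-8)·(-4) = 20 - 32 = -12
j: (-8)·(-11) - (-5)·(-5) = 88 - 25 = 63
k: (-5)·(-4) - (-4)·(-11) = 20 - 44 = -24
p × q = (-12, 63, -24)

(-12, 63, -24)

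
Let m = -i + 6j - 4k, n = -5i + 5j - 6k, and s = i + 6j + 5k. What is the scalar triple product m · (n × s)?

193

n × s:
i: 5·5 - (-6)·6 = 25 - (-36) = 61
j: (-6)·1 - (-5)·5 = -6 - (-25) = 19
k: (-5)·6 - 5·1 = -30 - 5 = -35
n × s = (61, 19, -35)
m · (n × s) = (-1)·61 + 6·19 + (-4)·(-35) = -61 + 114 + 140 = 193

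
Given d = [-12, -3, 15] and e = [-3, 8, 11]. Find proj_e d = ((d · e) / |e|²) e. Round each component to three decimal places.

d · e = (-12)·(-3) + (-3)·8 + 15·11 = 36 - 24 + 165 = 177
|e|² = 9 + 64 + 121 = 194
proj_e d = (177/194) · (-3, 8, 11) ≈ (-2.737, 7.299, 10.036)

(-2.737, 7.299, 10.036)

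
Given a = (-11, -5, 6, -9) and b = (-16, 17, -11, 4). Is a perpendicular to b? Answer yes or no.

no

a · b = (-11)·(-16) + (-5)·17 + 6·(-11) + (-9)·4 = 176 - 85 - 66 - 36 = -11
Nonzero, so the vectors are not orthogonal.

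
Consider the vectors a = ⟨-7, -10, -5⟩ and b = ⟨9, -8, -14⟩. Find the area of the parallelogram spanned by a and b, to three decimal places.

227.519

i: (-10)·(-14) - (-5)·(-8) = 140 - 40 = 100
j: (-5)·9 - (-7)·(-14) = -45 - 98 = -143
k: (-7)·(-8) - (-10)·9 = 56 - (-90) = 146
a × b = (100, -143, 146)
|a × b| = √(100² + (-143)² + 146²) = √51765 ≈ 227.5192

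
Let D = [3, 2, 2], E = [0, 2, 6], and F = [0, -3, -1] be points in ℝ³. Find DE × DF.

DE = (-3, 0, 4)
DF = (-3, -5, -3)
i: 0·(-3) - 4·(-5) = 0 - (-20) = 20
j: 4·(-3) - (-3)·(-3) = -12 - 9 = -21
k: (-3)·(-5) - 0·(-3) = 15 - 0 = 15
DE × DF = (20, -21, 15)

(20, -21, 15)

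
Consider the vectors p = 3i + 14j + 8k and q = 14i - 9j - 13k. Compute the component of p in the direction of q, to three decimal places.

-8.902

p · q = 3·14 + 14·(-9) + 8·(-13) = 42 - 126 - 104 = -188
|q| = √(196 + 81 + 169) = √446 ≈ 21.1187
comp_q p = -188 / √446 ≈ -8.902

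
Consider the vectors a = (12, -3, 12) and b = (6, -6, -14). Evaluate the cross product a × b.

i: (-3)·(-14) - 12·(-6) = 42 - (-72) = 114
j: 12·6 - 12·(-14) = 72 - (-168) = 240
k: 12·(-6) - (-3)·6 = -72 - (-18) = -54
a × b = (114, 240, -54)

(114, 240, -54)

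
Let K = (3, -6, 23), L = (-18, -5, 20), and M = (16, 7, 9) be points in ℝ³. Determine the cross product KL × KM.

KL = (-21, 1, -3)
KM = (13, 13, -14)
i: 1·(-14) - (-3)·13 = -14 - (-39) = 25
j: (-3)·13 - (-21)·(-14) = -39 - 294 = -333
k: (-21)·13 - 1·13 = -273 - 13 = -286
KL × KM = (25, -333, -286)

(25, -333, -286)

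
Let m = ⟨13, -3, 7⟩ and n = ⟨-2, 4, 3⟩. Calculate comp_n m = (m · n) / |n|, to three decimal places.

m · n = 13·(-2) + (-3)·4 + 7·3 = -26 - 12 + 21 = -17
|n| = √(4 + 16 + 9) = √29 ≈ 5.3852
comp_n m = -17 / √29 ≈ -3.157

-3.157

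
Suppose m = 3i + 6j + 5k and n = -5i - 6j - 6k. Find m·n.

m · n = 3·(-5) + 6·(-6) + 5·(-6) = -15 - 36 - 30 = -81

-81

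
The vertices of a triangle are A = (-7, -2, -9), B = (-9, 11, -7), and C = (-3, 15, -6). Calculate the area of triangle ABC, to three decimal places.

AB = (-2, 13, 2),  AC = (4, 17, 3)
i: 13·3 - 2·17 = 39 - 34 = 5
j: 2·4 - (-2)·3 = 8 - (-6) = 14
k: (-2)·17 - 13·4 = -34 - 52 = -86
AB × AC = (5, 14, -86)
|AB × AC| = √7617 ≈ 87.2754
area = ½ · 87.2754 ≈ 43.638

43.638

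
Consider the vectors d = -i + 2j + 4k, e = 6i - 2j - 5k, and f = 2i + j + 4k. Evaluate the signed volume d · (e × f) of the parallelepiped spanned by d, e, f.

e × f:
i: (-2)·4 - (-5)·1 = -8 - (-5) = -3
j: (-5)·2 - 6·4 = -10 - 24 = -34
k: 6·1 - (-2)·2 = 6 - (-4) = 10
e × f = (-3, -34, 10)
d · (e × f) = (-1)·(-3) + 2·(-34) + 4·10 = 3 - 68 + 40 = -25

-25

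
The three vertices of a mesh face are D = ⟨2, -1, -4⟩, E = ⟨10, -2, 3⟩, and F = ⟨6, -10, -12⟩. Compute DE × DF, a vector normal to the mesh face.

(71, 92, -68)

DE = (8, -1, 7)
DF = (4, -9, -8)
i: (-1)·(-8) - 7·(-9) = 8 - (-63) = 71
j: 7·4 - 8·(-8) = 28 - (-64) = 92
k: 8·(-9) - (-1)·4 = -72 - (-4) = -68
DE × DF = (71, 92, -68)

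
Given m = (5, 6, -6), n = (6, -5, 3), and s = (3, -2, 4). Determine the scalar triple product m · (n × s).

-178

n × s:
i: (-5)·4 - 3·(-2) = -20 - (-6) = -14
j: 3·3 - 6·4 = 9 - 24 = -15
k: 6·(-2) - (-5)·3 = -12 - (-15) = 3
n × s = (-14, -15, 3)
m · (n × s) = 5·(-14) + 6·(-15) + (-6)·3 = -70 - 90 - 18 = -178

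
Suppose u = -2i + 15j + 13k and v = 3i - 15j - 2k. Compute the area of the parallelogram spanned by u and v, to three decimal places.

169.337

i: 15·(-2) - 13·(-15) = -30 - (-195) = 165
j: 13·3 - (-2)·(-2) = 39 - 4 = 35
k: (-2)·(-15) - 15·3 = 30 - 45 = -15
u × v = (165, 35, -15)
|u × v| = √(165² + 35² + (-15)²) = √28675 ≈ 169.3369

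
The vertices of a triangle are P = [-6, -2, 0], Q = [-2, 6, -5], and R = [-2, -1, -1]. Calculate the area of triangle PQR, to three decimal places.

16.194

PQ = (4, 8, -5),  PR = (4, 1, -1)
i: 8·(-1) - (-5)·1 = -8 - (-5) = -3
j: (-5)·4 - 4·(-1) = -20 - (-4) = -16
k: 4·1 - 8·4 = 4 - 32 = -28
PQ × PR = (-3, -16, -28)
|PQ × PR| = √1049 ≈ 32.3883
area = ½ · 32.3883 ≈ 16.194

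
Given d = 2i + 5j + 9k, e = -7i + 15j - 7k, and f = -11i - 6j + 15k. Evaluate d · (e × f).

3139

e × f:
i: 15·15 - (-7)·(-6) = 225 - 42 = 183
j: (-7)·(-11) - (-7)·15 = 77 - (-105) = 182
k: (-7)·(-6) - 15·(-11) = 42 - (-165) = 207
e × f = (183, 182, 207)
d · (e × f) = 2·183 + 5·182 + 9·207 = 366 + 910 + 1863 = 3139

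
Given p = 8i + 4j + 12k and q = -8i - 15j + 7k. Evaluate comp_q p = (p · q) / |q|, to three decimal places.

p · q = 8·(-8) + 4·(-15) + 12·7 = -64 - 60 + 84 = -40
|q| = √(64 + 225 + 49) = √338 ≈ 18.3848
comp_q p = -40 / √338 ≈ -2.176

-2.176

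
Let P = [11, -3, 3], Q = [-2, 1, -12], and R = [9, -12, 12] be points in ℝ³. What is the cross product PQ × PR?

PQ = (-13, 4, -15)
PR = (-2, -9, 9)
i: 4·9 - (-15)·(-9) = 36 - 135 = -99
j: (-15)·(-2) - (-13)·9 = 30 - (-117) = 147
k: (-13)·(-9) - 4·(-2) = 117 - (-8) = 125
PQ × PR = (-99, 147, 125)

(-99, 147, 125)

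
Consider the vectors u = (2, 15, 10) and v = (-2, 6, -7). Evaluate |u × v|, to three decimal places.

170.367

i: 15·(-7) - 10·6 = -105 - 60 = -165
j: 10·(-2) - 2·(-7) = -20 - (-14) = -6
k: 2·6 - 15·(-2) = 12 - (-30) = 42
u × v = (-165, -6, 42)
|u × v| = √((-165)² + (-6)² + 42²) = √29025 ≈ 170.3673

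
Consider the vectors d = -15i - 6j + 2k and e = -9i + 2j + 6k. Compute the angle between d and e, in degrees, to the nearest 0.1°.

d · e = (-15)·(-9) + (-6)·2 + 2·6 = 135 - 12 + 12 = 135
|d|² = 225 + 36 + 4 = 265,  |d| = √265 ≈ 16.278821
|e|² = 81 + 4 + 36 = 121,  |e| = √121 ≈ 11.000000
cos θ = 135 / (16.278821 · 11.000000) ≈ 0.75391
θ = arccos(0.75391) ≈ 41.1°

41.1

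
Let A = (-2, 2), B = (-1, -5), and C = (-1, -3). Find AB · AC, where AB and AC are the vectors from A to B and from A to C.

AB = B − A = (1, -7)
AC = C − A = (1, -5)
AB · AC = 1·1 + (-7)·(-5) = 1 + 35 = 36

36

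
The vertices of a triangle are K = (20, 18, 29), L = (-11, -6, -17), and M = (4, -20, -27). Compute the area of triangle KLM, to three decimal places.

KL = (-31, -24, -46),  KM = (-16, -38, -56)
i: (-24)·(-56) - (-46)·(-38) = 1344 - 1748 = -404
j: (-46)·(-16) - (-31)·(-56) = 736 - 1736 = -1000
k: (-31)·(-38) - (-24)·(-16) = 1178 - 384 = 794
KL × KM = (-404, -1000, 794)
|KL × KM| = √1793652 ≈ 1339.2729
area = ½ · 1339.2729 ≈ 669.636

669.636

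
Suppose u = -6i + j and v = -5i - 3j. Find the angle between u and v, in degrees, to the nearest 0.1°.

40.4

u · v = (-6)·(-5) + 1·(-3) = 30 - 3 = 27
|u|² = 36 + 1 = 37,  |u| = √37 ≈ 6.082763
|v|² = 25 + 9 = 34,  |v| = √34 ≈ 5.830952
cos θ = 27 / (6.082763 · 5.830952) ≈ 0.76124
θ = arccos(0.76124) ≈ 40.4°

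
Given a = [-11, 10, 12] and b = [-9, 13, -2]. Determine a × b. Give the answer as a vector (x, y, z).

i: 10·(-2) - 12·13 = -20 - 156 = -176
j: 12·(-9) - (-11)·(-2) = -108 - 22 = -130
k: (-11)·13 - 10·(-9) = -143 - (-90) = -53
a × b = (-176, -130, -53)

(-176, -130, -53)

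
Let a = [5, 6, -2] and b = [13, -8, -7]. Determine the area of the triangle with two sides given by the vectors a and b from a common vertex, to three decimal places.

i: 6·(-7) - (-2)·(-8) = -42 - 16 = -58
j: (-2)·13 - 5·(-7) = -26 - (-35) = 9
k: 5·(-8) - 6·13 = -40 - 78 = -118
a × b = (-58, 9, -118)
|a × b| = √((-58)² + 9² + (-118)²) = √17369 ≈ 131.7915
area = ½ · 131.7915 ≈ 65.896

65.896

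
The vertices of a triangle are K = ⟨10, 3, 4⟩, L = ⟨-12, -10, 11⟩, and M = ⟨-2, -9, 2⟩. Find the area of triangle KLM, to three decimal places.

100.185

KL = (-22, -13, 7),  KM = (-12, -12, -2)
i: (-13)·(-2) - 7·(-12) = 26 - (-84) = 110
j: 7·(-12) - (-22)·(-2) = -84 - 44 = -128
k: (-22)·(-12) - (-13)·(-12) = 264 - 156 = 108
KL × KM = (110, -128, 108)
|KL × KM| = √40148 ≈ 200.3697
area = ½ · 200.3697 ≈ 100.185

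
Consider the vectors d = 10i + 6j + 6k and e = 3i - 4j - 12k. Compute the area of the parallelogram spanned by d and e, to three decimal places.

i: 6·(-12) - 6·(-4) = -72 - (-24) = -48
j: 6·3 - 10·(-12) = 18 - (-120) = 138
k: 10·(-4) - 6·3 = -40 - 18 = -58
d × e = (-48, 138, -58)
|d × e| = √((-48)² + 138² + (-58)²) = √24712 ≈ 157.2005

157.201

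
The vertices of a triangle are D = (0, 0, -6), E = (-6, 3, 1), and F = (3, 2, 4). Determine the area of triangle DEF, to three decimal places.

42.597

DE = (-6, 3, 7),  DF = (3, 2, 10)
i: 3·10 - 7·2 = 30 - 14 = 16
j: 7·3 - (-6)·10 = 21 - (-60) = 81
k: (-6)·2 - 3·3 = -12 - 9 = -21
DE × DF = (16, 81, -21)
|DE × DF| = √7258 ≈ 85.1939
area = ½ · 85.1939 ≈ 42.597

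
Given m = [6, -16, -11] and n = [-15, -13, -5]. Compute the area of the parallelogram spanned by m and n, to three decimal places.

i: (-16)·(-5) - (-11)·(-13) = 80 - 143 = -63
j: (-11)·(-15) - 6·(-5) = 165 - (-30) = 195
k: 6·(-13) - (-16)·(-15) = -78 - 240 = -318
m × n = (-63, 195, -318)
|m × n| = √((-63)² + 195² + (-318)²) = √143118 ≈ 378.3094

378.309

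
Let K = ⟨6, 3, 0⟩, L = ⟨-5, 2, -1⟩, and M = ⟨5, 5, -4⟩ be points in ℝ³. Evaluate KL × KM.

(6, -43, -23)

KL = (-11, -1, -1)
KM = (-1, 2, -4)
i: (-1)·(-4) - (-1)·2 = 4 - (-2) = 6
j: (-1)·(-1) - (-11)·(-4) = 1 - 44 = -43
k: (-11)·2 - (-1)·(-1) = -22 - 1 = -23
KL × KM = (6, -43, -23)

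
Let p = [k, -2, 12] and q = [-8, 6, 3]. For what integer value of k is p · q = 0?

3

p · q = k·(-8) + (-2)·6 + 12·3 = 24 - 8k
Set equal to 0: -8k = -24, so k = 3.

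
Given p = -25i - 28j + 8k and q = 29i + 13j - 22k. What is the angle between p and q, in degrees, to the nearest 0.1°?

148.5

p · q = (-25)·29 + (-28)·13 + 8·(-22) = -725 - 364 - 176 = -1265
|p|² = 625 + 784 + 64 = 1473,  |p| = √1473 ≈ 38.379682
|q|² = 841 + 169 + 484 = 1494,  |q| = √1494 ≈ 38.652296
cos θ = -1265 / (38.379682 · 38.652296) ≈ -0.85273
θ = arccos(-0.85273) ≈ 148.5°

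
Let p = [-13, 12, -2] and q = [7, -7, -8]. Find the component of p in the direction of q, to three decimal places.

p · q = (-13)·7 + 12·(-7) + (-2)·(-8) = -91 - 84 + 16 = -159
|q| = √(49 + 49 + 64) = √162 ≈ 12.7279
comp_q p = -159 / √162 ≈ -12.492

-12.492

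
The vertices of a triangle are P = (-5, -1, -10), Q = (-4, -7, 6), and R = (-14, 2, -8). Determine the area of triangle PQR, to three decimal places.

82.941

PQ = (1, -6, 16),  PR = (-9, 3, 2)
i: (-6)·2 - 16·3 = -12 - 48 = -60
j: 16·(-9) - 1·2 = -144 - 2 = -146
k: 1·3 - (-6)·(-9) = 3 - 54 = -51
PQ × PR = (-60, -146, -51)
|PQ × PR| = √27517 ≈ 165.8825
area = ½ · 165.8825 ≈ 82.941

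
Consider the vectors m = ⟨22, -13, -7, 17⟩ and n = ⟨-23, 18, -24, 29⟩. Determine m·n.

-79

m · n = 22·(-23) + (-13)·18 + (-7)·(-24) + 17·29 = -506 - 234 + 168 + 493 = -79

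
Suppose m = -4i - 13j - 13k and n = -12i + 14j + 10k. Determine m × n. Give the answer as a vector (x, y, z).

i: (-13)·10 - (-13)·14 = -130 - (-182) = 52
j: (-13)·(-12) - (-4)·10 = 156 - (-40) = 196
k: (-4)·14 - (-13)·(-12) = -56 - 156 = -212
m × n = (52, 196, -212)

(52, 196, -212)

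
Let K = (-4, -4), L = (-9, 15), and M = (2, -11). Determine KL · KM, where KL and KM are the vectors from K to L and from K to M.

KL = L − K = (-5, 19)
KM = M − K = (6, -7)
KL · KM = (-5)·6 + 19·(-7) = -30 - 133 = -163

-163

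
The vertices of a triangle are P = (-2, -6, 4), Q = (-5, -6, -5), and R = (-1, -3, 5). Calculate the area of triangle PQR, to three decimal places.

PQ = (-3, 0, -9),  PR = (1, 3, 1)
i: 0·1 - (-9)·3 = 0 - (-27) = 27
j: (-9)·1 - (-3)·1 = -9 - (-3) = -6
k: (-3)·3 - 0·1 = -9 - 0 = -9
PQ × PR = (27, -6, -9)
|PQ × PR| = √846 ≈ 29.0861
area = ½ · 29.0861 ≈ 14.543

14.543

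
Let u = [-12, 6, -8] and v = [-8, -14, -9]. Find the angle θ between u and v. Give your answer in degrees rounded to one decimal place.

u · v = (-12)·(-8) + 6·(-14) + (-8)·(-9) = 96 - 84 + 72 = 84
|u|² = 144 + 36 + 64 = 244,  |u| = √244 ≈ 15.620499
|v|² = 64 + 196 + 81 = 341,  |v| = √341 ≈ 18.466185
cos θ = 84 / (15.620499 · 18.466185) ≈ 0.29121
θ = arccos(0.29121) ≈ 73.1°

73.1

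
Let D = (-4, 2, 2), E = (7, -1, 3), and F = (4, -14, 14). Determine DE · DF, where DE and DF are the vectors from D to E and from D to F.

148

DE = E − D = (11, -3, 1)
DF = F − D = (8, -16, 12)
DE · DF = 11·8 + (-3)·(-16) + 1·12 = 88 + 48 + 12 = 148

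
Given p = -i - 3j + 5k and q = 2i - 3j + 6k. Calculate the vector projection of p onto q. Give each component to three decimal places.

(1.510, -2.265, 4.531)

p · q = (-1)·2 + (-3)·(-3) + 5·6 = -2 + 9 + 30 = 37
|q|² = 4 + 9 + 36 = 49
proj_q p = (37/49) · (2, -3, 6) ≈ (1.510, -2.265, 4.531)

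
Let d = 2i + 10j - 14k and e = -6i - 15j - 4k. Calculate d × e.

i: 10·(-4) - (-14)·(-15) = -40 - 210 = -250
j: (-14)·(-6) - 2·(-4) = 84 - (-8) = 92
k: 2·(-15) - 10·(-6) = -30 - (-60) = 30
d × e = (-250, 92, 30)

(-250, 92, 30)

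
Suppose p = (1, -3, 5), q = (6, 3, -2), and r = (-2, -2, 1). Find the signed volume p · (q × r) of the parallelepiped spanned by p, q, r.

q × r:
i: 3·1 - (-2)·(-2) = 3 - 4 = -1
j: (-2)·(-2) - 6·1 = 4 - 6 = -2
k: 6·(-2) - 3·(-2) = -12 - (-6) = -6
q × r = (-1, -2, -6)
p · (q × r) = 1·(-1) + (-3)·(-2) + 5·(-6) = -1 + 6 - 30 = -25

-25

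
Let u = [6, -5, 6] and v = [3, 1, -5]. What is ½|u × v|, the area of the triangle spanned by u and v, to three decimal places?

27.866

i: (-5)·(-5) - 6·1 = 25 - 6 = 19
j: 6·3 - 6·(-5) = 18 - (-30) = 48
k: 6·1 - (-5)·3 = 6 - (-15) = 21
u × v = (19, 48, 21)
|u × v| = √(19² + 48² + 21²) = √3106 ≈ 55.7315
area = ½ · 55.7315 ≈ 27.866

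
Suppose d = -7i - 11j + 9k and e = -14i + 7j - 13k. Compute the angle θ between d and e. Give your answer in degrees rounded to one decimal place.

107.3

d · e = (-7)·(-14) + (-11)·7 + 9·(-13) = 98 - 77 - 117 = -96
|d|² = 49 + 121 + 81 = 251,  |d| = √251 ≈ 15.842980
|e|² = 196 + 49 + 169 = 414,  |e| = √414 ≈ 20.346990
cos θ = -96 / (15.842980 · 20.346990) ≈ -0.29781
θ = arccos(-0.29781) ≈ 107.3°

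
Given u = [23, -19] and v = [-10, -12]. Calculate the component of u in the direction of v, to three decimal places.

-0.128

u · v = 23·(-10) + (-19)·(-12) = -230 + 228 = -2
|v| = √(100 + 144) = √244 ≈ 15.6205
comp_v u = -2 / √244 ≈ -0.128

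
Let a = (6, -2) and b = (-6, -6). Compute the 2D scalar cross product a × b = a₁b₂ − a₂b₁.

-48

6·(-6) - (-2)·(-6) = -36 - 12 = -48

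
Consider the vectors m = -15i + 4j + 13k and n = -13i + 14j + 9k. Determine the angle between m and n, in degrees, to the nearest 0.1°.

m · n = (-15)·(-13) + 4·14 + 13·9 = 195 + 56 + 117 = 368
|m|² = 225 + 16 + 169 = 410,  |m| = √410 ≈ 20.248457
|n|² = 169 + 196 + 81 = 446,  |n| = √446 ≈ 21.118712
cos θ = 368 / (20.248457 · 21.118712) ≈ 0.86057
θ = arccos(0.86057) ≈ 30.6°

30.6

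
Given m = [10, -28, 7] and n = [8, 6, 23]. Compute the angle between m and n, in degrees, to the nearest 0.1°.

84.5

m · n = 10·8 + (-28)·6 + 7·23 = 80 - 168 + 161 = 73
|m|² = 100 + 784 + 49 = 933,  |m| = √933 ≈ 30.545049
|n|² = 64 + 36 + 529 = 629,  |n| = √629 ≈ 25.079872
cos θ = 73 / (30.545049 · 25.079872) ≈ 0.09529
θ = arccos(0.09529) ≈ 84.5°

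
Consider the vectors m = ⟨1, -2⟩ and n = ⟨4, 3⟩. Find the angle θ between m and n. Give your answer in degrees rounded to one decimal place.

m · n = 1·4 + (-2)·3 = 4 - 6 = -2
|m|² = 1 + 4 = 5,  |m| = √5 ≈ 2.236068
|n|² = 16 + 9 = 25,  |n| = √25 ≈ 5.000000
cos θ = -2 / (2.236068 · 5.000000) ≈ -0.17889
θ = arccos(-0.17889) ≈ 100.3°

100.3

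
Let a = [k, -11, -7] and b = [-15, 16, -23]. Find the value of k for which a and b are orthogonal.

-1

a · b = k·(-15) + (-11)·16 + (-7)·(-23) = -15 - 15k
Set equal to 0: -15k = 15, so k = -1.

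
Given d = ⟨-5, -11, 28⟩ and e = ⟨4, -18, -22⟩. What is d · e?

d · e = (-5)·4 + (-11)·(-18) + 28·(-22) = -20 + 198 - 616 = -438

-438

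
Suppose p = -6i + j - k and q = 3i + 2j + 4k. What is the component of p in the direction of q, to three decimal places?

-3.714

p · q = (-6)·3 + 1·2 + (-1)·4 = -18 + 2 - 4 = -20
|q| = √(9 + 4 + 16) = √29 ≈ 5.3852
comp_q p = -20 / √29 ≈ -3.714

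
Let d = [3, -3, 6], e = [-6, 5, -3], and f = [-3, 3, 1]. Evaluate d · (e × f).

-21

e × f:
i: 5·1 - (-3)·3 = 5 - (-9) = 14
j: (-3)·(-3) - (-6)·1 = 9 - (-6) = 15
k: (-6)·3 - 5·(-3) = -18 - (-15) = -3
e × f = (14, 15, -3)
d · (e × f) = 3·14 + (-3)·15 + 6·(-3) = 42 - 45 - 18 = -21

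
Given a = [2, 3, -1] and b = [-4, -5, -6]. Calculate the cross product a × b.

i: 3·(-6) - (-1)·(-5) = -18 - 5 = -23
j: (-1)·(-4) - 2·(-6) = 4 - (-12) = 16
k: 2·(-5) - 3·(-4) = -10 - (-12) = 2
a × b = (-23, 16, 2)

(-23, 16, 2)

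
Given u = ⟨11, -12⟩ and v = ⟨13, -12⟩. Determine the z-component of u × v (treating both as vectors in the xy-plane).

11·(-12) - (-12)·13 = -132 - (-156) = 24

24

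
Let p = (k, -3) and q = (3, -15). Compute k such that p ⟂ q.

p · q = k·3 + (-3)·(-15) = 45 + 3k
Set equal to 0: 3k = -45, so k = -15.

-15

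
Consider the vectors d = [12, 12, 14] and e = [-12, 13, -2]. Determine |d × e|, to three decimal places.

i: 12·(-2) - 14·13 = -24 - 182 = -206
j: 14·(-12) - 12·(-2) = -168 - (-24) = -144
k: 12·13 - 12·(-12) = 156 - (-144) = 300
d × e = (-206, -144, 300)
|d × e| = √((-206)² + (-144)² + 300²) = √153172 ≈ 391.3719

391.372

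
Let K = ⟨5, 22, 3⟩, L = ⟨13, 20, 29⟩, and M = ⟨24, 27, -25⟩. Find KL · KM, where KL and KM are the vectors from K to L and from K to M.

-586

KL = L − K = (8, -2, 26)
KM = M − K = (19, 5, -28)
KL · KM = 8·19 + (-2)·5 + 26·(-28) = 152 - 10 - 728 = -586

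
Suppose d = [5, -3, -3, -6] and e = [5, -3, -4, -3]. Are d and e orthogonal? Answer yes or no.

no

d · e = 5·5 + (-3)·(-3) + (-3)·(-4) + (-6)·(-3) = 25 + 9 + 12 + 18 = 64
Nonzero, so the vectors are not orthogonal.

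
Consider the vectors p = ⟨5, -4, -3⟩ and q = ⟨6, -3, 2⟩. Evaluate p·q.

p · q = 5·6 + (-4)·(-3) + (-3)·2 = 30 + 12 - 6 = 36

36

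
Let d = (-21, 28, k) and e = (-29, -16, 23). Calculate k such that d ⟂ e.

-7

d · e = (-21)·(-29) + 28·(-16) + k·23 = 161 + 23k
Set equal to 0: 23k = -161, so k = -7.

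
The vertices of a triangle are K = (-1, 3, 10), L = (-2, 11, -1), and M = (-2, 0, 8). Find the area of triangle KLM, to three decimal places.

25.510

KL = (-1, 8, -11),  KM = (-1, -3, -2)
i: 8·(-2) - (-11)·(-3) = -16 - 33 = -49
j: (-11)·(-1) - (-1)·(-2) = 11 - 2 = 9
k: (-1)·(-3) - 8·(-1) = 3 - (-8) = 11
KL × KM = (-49, 9, 11)
|KL × KM| = √2603 ≈ 51.0196
area = ½ · 51.0196 ≈ 25.510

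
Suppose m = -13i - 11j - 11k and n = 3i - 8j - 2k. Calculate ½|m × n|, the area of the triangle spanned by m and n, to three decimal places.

i: (-11)·(-2) - (-11)·(-8) = 22 - 88 = -66
j: (-11)·3 - (-13)·(-2) = -33 - 26 = -59
k: (-13)·(-8) - (-11)·3 = 104 - (-33) = 137
m × n = (-66, -59, 137)
|m × n| = √((-66)² + (-59)² + 137²) = √26606 ≈ 163.1135
area = ½ · 163.1135 ≈ 81.557

81.557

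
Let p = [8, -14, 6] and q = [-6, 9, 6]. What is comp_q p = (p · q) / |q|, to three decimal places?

-11.157

p · q = 8·(-6) + (-14)·9 + 6·6 = -48 - 126 + 36 = -138
|q| = √(36 + 81 + 36) = √153 ≈ 12.3693
comp_q p = -138 / √153 ≈ -11.157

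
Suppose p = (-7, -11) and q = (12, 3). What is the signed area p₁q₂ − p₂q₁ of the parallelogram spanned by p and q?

111

(-7)·3 - (-11)·12 = -21 - (-132) = 111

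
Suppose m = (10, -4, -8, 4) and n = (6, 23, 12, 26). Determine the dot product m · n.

-24

m · n = 10·6 + (-4)·23 + (-8)·12 + 4·26 = 60 - 92 - 96 + 104 = -24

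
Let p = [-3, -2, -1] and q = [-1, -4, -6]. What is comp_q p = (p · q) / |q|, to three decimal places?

p · q = (-3)·(-1) + (-2)·(-4) + (-1)·(-6) = 3 + 8 + 6 = 17
|q| = √(1 + 16 + 36) = √53 ≈ 7.2801
comp_q p = 17 / √53 ≈ 2.335

2.335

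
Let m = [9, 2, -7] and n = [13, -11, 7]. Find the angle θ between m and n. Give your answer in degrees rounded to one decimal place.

77.5

m · n = 9·13 + 2·(-11) + (-7)·7 = 117 - 22 - 49 = 46
|m|² = 81 + 4 + 49 = 134,  |m| = √134 ≈ 11.575837
|n|² = 169 + 121 + 49 = 339,  |n| = √339 ≈ 18.411953
cos θ = 46 / (11.575837 · 18.411953) ≈ 0.21583
θ = arccos(0.21583) ≈ 77.5°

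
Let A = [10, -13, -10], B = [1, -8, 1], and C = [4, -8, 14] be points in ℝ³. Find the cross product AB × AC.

AB = (-9, 5, 11)
AC = (-6, 5, 24)
i: 5·24 - 11·5 = 120 - 55 = 65
j: 11·(-6) - (-9)·24 = -66 - (-216) = 150
k: (-9)·5 - 5·(-6) = -45 - (-30) = -15
AB × AC = (65, 150, -15)

(65, 150, -15)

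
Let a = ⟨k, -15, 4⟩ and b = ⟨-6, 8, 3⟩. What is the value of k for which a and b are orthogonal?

-18

a · b = k·(-6) + (-15)·8 + 4·3 = -108 - 6k
Set equal to 0: -6k = 108, so k = -18.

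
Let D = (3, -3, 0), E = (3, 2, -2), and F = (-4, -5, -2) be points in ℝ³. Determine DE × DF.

(-14, 14, 35)

DE = (0, 5, -2)
DF = (-7, -2, -2)
i: 5·(-2) - (-2)·(-2) = -10 - 4 = -14
j: (-2)·(-7) - 0·(-2) = 14 - 0 = 14
k: 0·(-2) - 5·(-7) = 0 - (-35) = 35
DE × DF = (-14, 14, 35)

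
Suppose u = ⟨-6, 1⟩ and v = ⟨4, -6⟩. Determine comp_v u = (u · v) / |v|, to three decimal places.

u · v = (-6)·4 + 1·(-6) = -24 - 6 = -30
|v| = √(16 + 36) = √52 ≈ 7.2111
comp_v u = -30 / √52 ≈ -4.160

-4.160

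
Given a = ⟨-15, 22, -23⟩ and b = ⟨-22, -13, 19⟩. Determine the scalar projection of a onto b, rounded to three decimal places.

-12.342

a · b = (-15)·(-22) + 22·(-13) + (-23)·19 = 330 - 286 - 437 = -393
|b| = √(484 + 169 + 361) = √1014 ≈ 31.8434
comp_b a = -393 / √1014 ≈ -12.342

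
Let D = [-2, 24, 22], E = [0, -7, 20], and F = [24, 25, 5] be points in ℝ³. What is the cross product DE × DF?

DE = (2, -31, -2)
DF = (26, 1, -17)
i: (-31)·(-17) - (-2)·1 = 527 - (-2) = 529
j: (-2)·26 - 2·(-17) = -52 - (-34) = -18
k: 2·1 - (-31)·26 = 2 - (-806) = 808
DE × DF = (529, -18, 808)

(529, -18, 808)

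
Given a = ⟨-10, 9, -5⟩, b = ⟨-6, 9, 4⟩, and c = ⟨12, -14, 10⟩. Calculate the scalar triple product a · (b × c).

-368

b × c:
i: 9·10 - 4·(-14) = 90 - (-56) = 146
j: 4·12 - (-6)·10 = 48 - (-60) = 108
k: (-6)·(-14) - 9·12 = 84 - 108 = -24
b × c = (146, 108, -24)
a · (b × c) = (-10)·146 + 9·108 + (-5)·(-24) = -1460 + 972 + 120 = -368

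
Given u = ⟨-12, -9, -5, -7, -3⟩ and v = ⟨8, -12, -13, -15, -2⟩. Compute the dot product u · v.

u · v = (-12)·8 + (-9)·(-12) + (-5)·(-13) + (-7)·(-15) + (-3)·(-2) = -96 + 108 + 65 + 105 + 6 = 188

188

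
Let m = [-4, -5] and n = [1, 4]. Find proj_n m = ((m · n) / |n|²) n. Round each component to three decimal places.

(-1.412, -5.647)

m · n = (-4)·1 + (-5)·4 = -4 - 20 = -24
|n|² = 1 + 16 = 17
proj_n m = (-24/17) · (1, 4) ≈ (-1.412, -5.647)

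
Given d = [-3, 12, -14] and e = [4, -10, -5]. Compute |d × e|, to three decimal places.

212.991

i: 12·(-5) - (-14)·(-10) = -60 - 140 = -200
j: (-14)·4 - (-3)·(-5) = -56 - 15 = -71
k: (-3)·(-10) - 12·4 = 30 - 48 = -18
d × e = (-200, -71, -18)
|d × e| = √((-200)² + (-71)² + (-18)²) = √45365 ≈ 212.9906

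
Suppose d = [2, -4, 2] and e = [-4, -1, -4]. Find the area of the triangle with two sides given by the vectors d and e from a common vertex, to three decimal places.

12.728

i: (-4)·(-4) - 2·(-1) = 16 - (-2) = 18
j: 2·(-4) - 2·(-4) = -8 - (-8) = 0
k: 2·(-1) - (-4)·(-4) = -2 - 16 = -18
d × e = (18, 0, -18)
|d × e| = √(18² + 0² + (-18)²) = √648 ≈ 25.4558
area = ½ · 25.4558 ≈ 12.728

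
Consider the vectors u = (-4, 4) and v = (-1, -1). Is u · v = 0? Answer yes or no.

yes

u · v = (-4)·(-1) + 4·(-1) = 4 - 4 = 0
Zero, so the vectors are orthogonal.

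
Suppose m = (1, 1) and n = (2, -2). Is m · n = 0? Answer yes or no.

yes

m · n = 1·2 + 1·(-2) = 2 - 2 = 0
Zero, so the vectors are orthogonal.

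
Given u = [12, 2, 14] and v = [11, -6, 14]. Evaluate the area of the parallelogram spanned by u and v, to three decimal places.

i: 2·14 - 14·(-6) = 28 - (-84) = 112
j: 14·11 - 12·14 = 154 - 168 = -14
k: 12·(-6) - 2·11 = -72 - 22 = -94
u × v = (112, -14, -94)
|u × v| = √(112² + (-14)² + (-94)²) = √21576 ≈ 146.8877

146.888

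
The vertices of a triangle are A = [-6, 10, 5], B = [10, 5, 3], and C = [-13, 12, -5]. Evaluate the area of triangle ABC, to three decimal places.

91.106

AB = (16, -5, -2),  AC = (-7, 2, -10)
i: (-5)·(-10) - (-2)·2 = 50 - (-4) = 54
j: (-2)·(-7) - 16·(-10) = 14 - (-160) = 174
k: 16·2 - (-5)·(-7) = 32 - 35 = -3
AB × AC = (54, 174, -3)
|AB × AC| = √33201 ≈ 182.2114
area = ½ · 182.2114 ≈ 91.106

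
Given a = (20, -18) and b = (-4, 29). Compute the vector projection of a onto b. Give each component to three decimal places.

a · b = 20·(-4) + (-18)·29 = -80 - 522 = -602
|b|² = 16 + 841 = 857
proj_b a = (-602/857) · (-4, 29) ≈ (2.810, -20.371)

(2.810, -20.371)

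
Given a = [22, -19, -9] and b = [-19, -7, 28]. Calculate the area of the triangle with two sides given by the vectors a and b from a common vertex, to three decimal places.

452.016

i: (-19)·28 - (-9)·(-7) = -532 - 63 = -595
j: (-9)·(-19) - 22·28 = 171 - 616 = -445
k: 22·(-7) - (-19)·(-19) = -154 - 361 = -515
a × b = (-595, -445, -515)
|a × b| = √((-595)² + (-445)² + (-515)²) = √817275 ≈ 904.0326
area = ½ · 904.0326 ≈ 452.016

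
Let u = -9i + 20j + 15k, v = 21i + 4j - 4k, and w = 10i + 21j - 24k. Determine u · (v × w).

v × w:
i: 4·(-24) - (-4)·21 = -96 - (-84) = -12
j: (-4)·10 - 21·(-24) = -40 - (-504) = 464
k: 21·21 - 4·10 = 441 - 40 = 401
v × w = (-12, 464, 401)
u · (v × w) = (-9)·(-12) + 20·464 + 15·401 = 108 + 9280 + 6015 = 15403

15403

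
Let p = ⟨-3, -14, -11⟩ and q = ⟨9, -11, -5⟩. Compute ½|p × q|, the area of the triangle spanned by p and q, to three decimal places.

101.092

i: (-14)·(-5) - (-11)·(-11) = 70 - 121 = -51
j: (-11)·9 - (-3)·(-5) = -99 - 15 = -114
k: (-3)·(-11) - (-14)·9 = 33 - (-126) = 159
p × q = (-51, -114, 159)
|p × q| = √((-51)² + (-114)² + 159²) = √40878 ≈ 202.1831
area = ½ · 202.1831 ≈ 101.092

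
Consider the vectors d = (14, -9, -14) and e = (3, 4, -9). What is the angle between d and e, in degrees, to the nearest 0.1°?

d · e = 14·3 + (-9)·4 + (-14)·(-9) = 42 - 36 + 126 = 132
|d|² = 196 + 81 + 196 = 473,  |d| = √473 ≈ 21.748563
|e|² = 9 + 16 + 81 = 106,  |e| = √106 ≈ 10.295630
cos θ = 132 / (21.748563 · 10.295630) ≈ 0.58951
θ = arccos(0.58951) ≈ 53.9°

53.9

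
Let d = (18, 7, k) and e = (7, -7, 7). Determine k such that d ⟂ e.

-11

d · e = 18·7 + 7·(-7) + k·7 = 77 + 7k
Set equal to 0: 7k = -77, so k = -11.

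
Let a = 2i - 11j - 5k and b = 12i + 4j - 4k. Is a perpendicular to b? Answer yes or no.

a · b = 2·12 + (-11)·4 + (-5)·(-4) = 24 - 44 + 20 = 0
Zero, so the vectors are orthogonal.

yes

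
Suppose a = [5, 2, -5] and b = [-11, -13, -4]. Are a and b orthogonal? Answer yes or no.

a · b = 5·(-11) + 2·(-13) + (-5)·(-4) = -55 - 26 + 20 = -61
Nonzero, so the vectors are not orthogonal.

no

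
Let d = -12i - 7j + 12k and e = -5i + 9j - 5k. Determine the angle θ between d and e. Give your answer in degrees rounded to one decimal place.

d · e = (-12)·(-5) + (-7)·9 + 12·(-5) = 60 - 63 - 60 = -63
|d|² = 144 + 49 + 144 = 337,  |d| = √337 ≈ 18.357560
|e|² = 25 + 81 + 25 = 131,  |e| = √131 ≈ 11.445523
cos θ = -63 / (18.357560 · 11.445523) ≈ -0.29984
θ = arccos(-0.29984) ≈ 107.4°

107.4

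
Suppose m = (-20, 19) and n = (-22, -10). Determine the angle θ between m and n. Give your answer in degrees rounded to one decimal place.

68.0

m · n = (-20)·(-22) + 19·(-10) = 440 - 190 = 250
|m|² = 400 + 361 = 761,  |m| = √761 ≈ 27.586228
|n|² = 484 + 100 = 584,  |n| = √584 ≈ 24.166092
cos θ = 250 / (27.586228 · 24.166092) ≈ 0.37501
θ = arccos(0.37501) ≈ 68.0°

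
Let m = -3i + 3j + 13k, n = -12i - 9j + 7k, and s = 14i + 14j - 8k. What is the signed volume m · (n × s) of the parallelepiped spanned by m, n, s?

n × s:
i: (-9)·(-8) - 7·14 = 72 - 98 = -26
j: 7·14 - (-12)·(-8) = 98 - 96 = 2
k: (-12)·14 - (-9)·14 = -168 - (-126) = -42
n × s = (-26, 2, -42)
m · (n × s) = (-3)·(-26) + 3·2 + 13·(-42) = 78 + 6 - 546 = -462

-462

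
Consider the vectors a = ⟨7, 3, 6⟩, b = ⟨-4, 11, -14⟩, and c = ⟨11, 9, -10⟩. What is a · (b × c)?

-1412

b × c:
i: 11·(-10) - (-14)·9 = -110 - (-126) = 16
j: (-14)·11 - (-4)·(-10) = -154 - 40 = -194
k: (-4)·9 - 11·11 = -36 - 121 = -157
b × c = (16, -194, -157)
a · (b × c) = 7·16 + 3·(-194) + 6·(-157) = 112 - 582 - 942 = -1412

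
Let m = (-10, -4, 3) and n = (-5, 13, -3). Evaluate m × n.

i: (-4)·(-3) - 3·13 = 12 - 39 = -27
j: 3·(-5) - (-10)·(-3) = -15 - 30 = -45
k: (-10)·13 - (-4)·(-5) = -130 - 20 = -150
m × n = (-27, -45, -150)

(-27, -45, -150)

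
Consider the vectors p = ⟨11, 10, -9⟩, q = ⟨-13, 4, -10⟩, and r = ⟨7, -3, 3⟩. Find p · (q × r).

-607

q × r:
i: 4·3 - (-10)·(-3) = 12 - 30 = -18
j: (-10)·7 - (-13)·3 = -70 - (-39) = -31
k: (-13)·(-3) - 4·7 = 39 - 28 = 11
q × r = (-18, -31, 11)
p · (q × r) = 11·(-18) + 10·(-31) + (-9)·11 = -198 - 310 - 99 = -607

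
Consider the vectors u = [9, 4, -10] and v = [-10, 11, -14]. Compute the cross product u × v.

(54, 226, 139)

i: 4·(-14) - (-10)·11 = -56 - (-110) = 54
j: (-10)·(-10) - 9·(-14) = 100 - (-126) = 226
k: 9·11 - 4·(-10) = 99 - (-40) = 139
u × v = (54, 226, 139)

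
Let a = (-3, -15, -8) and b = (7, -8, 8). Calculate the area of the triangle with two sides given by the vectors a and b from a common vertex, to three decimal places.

i: (-15)·8 - (-8)·(-8) = -120 - 64 = -184
j: (-8)·7 - (-3)·8 = -56 - (-24) = -32
k: (-3)·(-8) - (-15)·7 = 24 - (-105) = 129
a × b = (-184, -32, 129)
|a × b| = √((-184)² + (-32)² + 129²) = √51521 ≈ 226.9824
area = ½ · 226.9824 ≈ 113.491

113.491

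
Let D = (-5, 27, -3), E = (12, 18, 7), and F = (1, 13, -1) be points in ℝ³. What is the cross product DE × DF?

DE = (17, -9, 10)
DF = (6, -14, 2)
i: (-9)·2 - 10·(-14) = -18 - (-140) = 122
j: 10·6 - 17·2 = 60 - 34 = 26
k: 17·(-14) - (-9)·6 = -238 - (-54) = -184
DE × DF = (122, 26, -184)

(122, 26, -184)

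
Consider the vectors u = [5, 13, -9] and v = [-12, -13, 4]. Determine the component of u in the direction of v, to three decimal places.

u · v = 5·(-12) + 13·(-13) + (-9)·4 = -60 - 169 - 36 = -265
|v| = √(144 + 169 + 16) = √329 ≈ 18.1384
comp_v u = -265 / √329 ≈ -14.610

-14.610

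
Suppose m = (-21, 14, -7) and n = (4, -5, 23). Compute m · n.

-315

m · n = (-21)·4 + 14·(-5) + (-7)·23 = -84 - 70 - 161 = -315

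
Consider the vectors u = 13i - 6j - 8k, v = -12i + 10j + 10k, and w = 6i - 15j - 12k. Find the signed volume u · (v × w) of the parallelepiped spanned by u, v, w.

v × w:
i: 10·(-12) - 10·(-15) = -120 - (-150) = 30
j: 10·6 - (-12)·(-12) = 60 - 144 = -84
k: (-12)·(-15) - 10·6 = 180 - 60 = 120
v × w = (30, -84, 120)
u · (v × w) = 13·30 + (-6)·(-84) + (-8)·120 = 390 + 504 - 960 = -66

-66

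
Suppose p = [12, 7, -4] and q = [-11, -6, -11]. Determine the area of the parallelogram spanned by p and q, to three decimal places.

202.983

i: 7·(-11) - (-4)·(-6) = -77 - 24 = -101
j: (-4)·(-11) - 12·(-11) = 44 - (-132) = 176
k: 12·(-6) - 7·(-11) = -72 - (-77) = 5
p × q = (-101, 176, 5)
|p × q| = √((-101)² + 176² + 5²) = √41202 ≈ 202.9828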